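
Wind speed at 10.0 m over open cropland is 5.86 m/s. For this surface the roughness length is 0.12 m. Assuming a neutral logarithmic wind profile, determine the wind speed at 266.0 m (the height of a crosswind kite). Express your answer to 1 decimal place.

Log law: V(z) ∝ ln(z/z₀), so V₂/V₁ = ln(z₂/z₀) / ln(z₁/z₀).
ln(266.0/0.12) = 7.7038, ln(10.0/0.12) = 4.4228
V₂ = 5.86 × 7.7038/4.4228 = 5.86 × 1.7418 = 10.2070 m/s

10.2 m/s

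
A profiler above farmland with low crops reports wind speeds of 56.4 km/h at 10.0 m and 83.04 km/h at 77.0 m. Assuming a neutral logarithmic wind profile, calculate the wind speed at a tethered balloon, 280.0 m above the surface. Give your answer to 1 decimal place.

99.9 km/h

Log law: V ∝ ln(z/z₀). From the pair, with r = V₁/V₂ = 0.67919,
ln z₀ = (ln z₁ − r·ln z₂)/(1 − r) = (2.3026 − 0.67919×4.3438)/0.32081 = -2.0189 → z₀ = 0.1328 m
V₃ = V₁ · ln(z₃/z₀)/ln(z₁/z₀) = 56.4 × 7.6537/4.3215 = 99.8887 km/h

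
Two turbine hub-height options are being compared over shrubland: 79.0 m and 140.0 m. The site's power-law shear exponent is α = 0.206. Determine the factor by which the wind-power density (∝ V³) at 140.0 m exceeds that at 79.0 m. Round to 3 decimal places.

1.424

Speed ratio: V_B/V_A = (z_B/z_A)^α = (140.0/79.0)^0.206 = (1.7722)^0.206 = 1.12510
Power-density ratio: P_B/P_A = (V_B/V_A)³ = (1.12510)³ = 1.42421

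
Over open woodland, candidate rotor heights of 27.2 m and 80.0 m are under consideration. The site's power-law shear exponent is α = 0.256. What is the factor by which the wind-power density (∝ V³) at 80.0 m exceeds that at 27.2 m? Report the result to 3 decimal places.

Speed ratio: V_B/V_A = (z_B/z_A)^α = (80.0/27.2)^0.256 = (2.9412)^0.256 = 1.31808
Power-density ratio: P_B/P_A = (V_B/V_A)³ = (1.31808)³ = 2.28994

2.290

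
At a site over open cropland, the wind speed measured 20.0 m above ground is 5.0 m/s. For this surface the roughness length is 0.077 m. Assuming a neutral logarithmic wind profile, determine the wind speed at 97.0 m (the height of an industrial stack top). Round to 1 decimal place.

6.4 m/s

Log law: V(z) ∝ ln(z/z₀), so V₂/V₁ = ln(z₂/z₀) / ln(z₁/z₀).
ln(97.0/0.077) = 7.1387, ln(20.0/0.077) = 5.5597
V₂ = 5.0 × 7.1387/5.5597 = 5.0 × 1.2840 = 6.4200 m/s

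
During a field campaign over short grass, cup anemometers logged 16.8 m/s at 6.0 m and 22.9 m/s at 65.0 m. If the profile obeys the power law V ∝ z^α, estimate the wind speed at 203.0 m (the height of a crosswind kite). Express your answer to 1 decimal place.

26.6 m/s

First find α: α = ln(V₂/V₁)/ln(z₂/z₁) = ln(22.9/16.8)/ln(65.0/6.0) = 0.30976/2.38263 = 0.1300
Extrapolate from 65.0 m to 203.0 m: V₃ = 22.9 × (203.0/65.0)^0.1300 = 22.9 × 1.1596 = 26.5543 m/s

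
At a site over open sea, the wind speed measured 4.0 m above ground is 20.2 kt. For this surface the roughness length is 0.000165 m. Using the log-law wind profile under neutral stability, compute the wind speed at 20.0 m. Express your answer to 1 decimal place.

23.4 kt

Log law: V(z) ∝ ln(z/z₀), so V₂/V₁ = ln(z₂/z₀) / ln(z₁/z₀).
ln(20.0/0.000165) = 11.7053, ln(4.0/0.000165) = 10.0959
V₂ = 20.2 × 11.7053/10.0959 = 20.2 × 1.1594 = 23.4202 kt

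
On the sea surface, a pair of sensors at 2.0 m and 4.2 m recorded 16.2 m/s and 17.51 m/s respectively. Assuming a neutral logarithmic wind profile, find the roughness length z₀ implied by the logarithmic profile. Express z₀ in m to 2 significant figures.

Log law: V(z) ∝ ln(z/z₀). With r = V₁/V₂ = 16.2/17.51 = 0.92519,
r · ln(z₂/z₀) = ln(z₁/z₀) ⇒ ln z₀ = (ln z₁ − r·ln z₂)/(1 − r)
ln z₀ = (0.69315 − 0.92519×1.43508) / 0.07481 = -8.4820
z₀ = exp(-8.4820) = 0.0002072 m

z₀ ≈ 0.00021 m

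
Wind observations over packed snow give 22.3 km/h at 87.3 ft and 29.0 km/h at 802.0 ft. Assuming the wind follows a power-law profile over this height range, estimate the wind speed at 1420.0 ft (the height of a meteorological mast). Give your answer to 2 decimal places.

First find α: α = ln(V₂/V₁)/ln(z₂/z₁) = ln(29.0/22.3)/ln(802.0/87.3) = 0.26271/2.21776 = 0.1185
Extrapolate from 802.0 ft to 1420.0 ft: V₃ = 29.0 × (1420.0/802.0)^0.1185 = 29.0 × 1.0700 = 31.0305 km/h

31.03 km/h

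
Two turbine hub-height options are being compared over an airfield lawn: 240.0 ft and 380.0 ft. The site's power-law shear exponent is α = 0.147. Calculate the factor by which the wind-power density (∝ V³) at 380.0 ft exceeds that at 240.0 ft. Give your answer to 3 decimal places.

Speed ratio: V_B/V_A = (z_B/z_A)^α = (380.0/240.0)^0.147 = (1.5833)^0.147 = 1.06989
Power-density ratio: P_B/P_A = (V_B/V_A)³ = (1.06989)³ = 1.22465

1.225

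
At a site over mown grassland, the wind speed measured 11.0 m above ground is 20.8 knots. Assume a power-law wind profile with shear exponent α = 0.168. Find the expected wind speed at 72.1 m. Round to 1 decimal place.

28.5 knots

Power-law profile: V₂ = V₁ · (z₂/z₁)^α
V₂ = 20.8 × (72.1/11.0)^0.168 = 20.8 × (6.5545)^0.168
    = 20.8 × 1.3714 = 28.5261 knots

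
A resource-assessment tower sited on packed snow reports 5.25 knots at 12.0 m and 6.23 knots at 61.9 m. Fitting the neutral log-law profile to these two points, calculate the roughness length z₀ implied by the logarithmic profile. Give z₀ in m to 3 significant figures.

z₀ ≈ 0.00183 m

Log law: V(z) ∝ ln(z/z₀). With r = V₁/V₂ = 5.25/6.23 = 0.84270,
r · ln(z₂/z₀) = ln(z₁/z₀) ⇒ ln z₀ = (ln z₁ − r·ln z₂)/(1 − r)
ln z₀ = (2.48491 − 0.84270×4.12552) / 0.15730 = -6.3041
z₀ = exp(-6.3041) = 0.001829 m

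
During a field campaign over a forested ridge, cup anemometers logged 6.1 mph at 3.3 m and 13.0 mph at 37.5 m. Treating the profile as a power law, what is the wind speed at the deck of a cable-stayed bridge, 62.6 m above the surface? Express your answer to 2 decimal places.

First find α: α = ln(V₂/V₁)/ln(z₂/z₁) = ln(13.0/6.1)/ln(37.5/3.3) = 0.75666/2.43042 = 0.3113
Extrapolate from 37.5 m to 62.6 m: V₃ = 13.0 × (62.6/37.5)^0.3113 = 13.0 × 1.1730 = 15.2485 mph

15.25 mph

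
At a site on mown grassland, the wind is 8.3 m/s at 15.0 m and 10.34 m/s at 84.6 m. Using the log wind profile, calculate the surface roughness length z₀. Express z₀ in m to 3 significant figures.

z₀ ≈ 0.0132 m

Log law: V(z) ∝ ln(z/z₀). With r = V₁/V₂ = 8.3/10.34 = 0.80271,
r · ln(z₂/z₀) = ln(z₁/z₀) ⇒ ln z₀ = (ln z₁ − r·ln z₂)/(1 − r)
ln z₀ = (2.70805 − 0.80271×4.43793) / 0.19729 = -4.3302
z₀ = exp(-4.3302) = 0.01316 m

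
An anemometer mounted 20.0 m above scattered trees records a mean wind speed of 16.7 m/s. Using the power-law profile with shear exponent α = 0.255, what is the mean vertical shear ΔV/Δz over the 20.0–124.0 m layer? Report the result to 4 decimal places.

0.0951 m/s/m

Power law: V₂ = V₁ · (z₂/z₁)^α = 16.7 × (6.2000)^0.255 = 26.5936 m/s
ΔV/Δz = (26.5936 − 16.7)/(124.0 − 20.0) = 9.8936/104.0000 = 0.09513 m/s/m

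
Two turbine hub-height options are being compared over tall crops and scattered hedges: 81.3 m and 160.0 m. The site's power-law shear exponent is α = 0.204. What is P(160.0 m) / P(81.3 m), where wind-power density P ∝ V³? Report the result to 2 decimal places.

1.51

Speed ratio: V_B/V_A = (z_B/z_A)^α = (160.0/81.3)^0.204 = (1.9680)^0.204 = 1.14811
Power-density ratio: P_B/P_A = (V_B/V_A)³ = (1.14811)³ = 1.51337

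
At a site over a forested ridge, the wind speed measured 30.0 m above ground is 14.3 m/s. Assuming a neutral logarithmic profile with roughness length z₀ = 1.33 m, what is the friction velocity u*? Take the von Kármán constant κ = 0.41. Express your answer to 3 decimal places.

Log law: V(z) = (u*/κ) · ln(z/z₀) ⇒ u* = κ · V / ln(z/z₀)
u* = 0.41 × 14.3 / ln(30.0/1.33) = 0.41 × 14.3 / 3.1160
   = 5.8630 / 3.1160 = 1.8816 m/s

u* ≈ 1.882 m/s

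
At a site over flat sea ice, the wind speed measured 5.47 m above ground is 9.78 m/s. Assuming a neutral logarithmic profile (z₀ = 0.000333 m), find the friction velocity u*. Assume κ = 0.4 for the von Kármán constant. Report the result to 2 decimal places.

Log law: V(z) = (u*/κ) · ln(z/z₀) ⇒ u* = κ · V / ln(z/z₀)
u* = 0.4 × 9.78 / ln(5.47/0.000333) = 0.4 × 9.78 / 9.7066
   = 3.9120 / 9.7066 = 0.4030 m/s

u* ≈ 0.40 m/s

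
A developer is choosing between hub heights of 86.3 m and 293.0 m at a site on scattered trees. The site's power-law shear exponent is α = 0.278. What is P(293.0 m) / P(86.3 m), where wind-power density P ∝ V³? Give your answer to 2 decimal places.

2.77

Speed ratio: V_B/V_A = (z_B/z_A)^α = (293.0/86.3)^0.278 = (3.3951)^0.278 = 1.40468
Power-density ratio: P_B/P_A = (V_B/V_A)³ = (1.40468)³ = 2.77163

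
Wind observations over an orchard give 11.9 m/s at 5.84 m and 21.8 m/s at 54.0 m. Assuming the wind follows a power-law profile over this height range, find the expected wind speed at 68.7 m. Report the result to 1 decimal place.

First find α: α = ln(V₂/V₁)/ln(z₂/z₁) = ln(21.8/11.9)/ln(54.0/5.84) = 0.60537/2.22425 = 0.2722
Extrapolate from 54.0 m to 68.7 m: V₃ = 21.8 × (68.7/54.0)^0.2722 = 21.8 × 1.0677 = 23.2764 m/s

23.3 m/s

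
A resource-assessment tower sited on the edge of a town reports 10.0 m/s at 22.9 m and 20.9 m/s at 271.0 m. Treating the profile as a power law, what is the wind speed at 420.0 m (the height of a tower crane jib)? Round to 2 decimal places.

23.82 m/s

First find α: α = ln(V₂/V₁)/ln(z₂/z₁) = ln(20.9/10.0)/ln(271.0/22.9) = 0.73716/2.47098 = 0.2983
Extrapolate from 271.0 m to 420.0 m: V₃ = 20.9 × (420.0/271.0)^0.2983 = 20.9 × 1.1396 = 23.8184 m/s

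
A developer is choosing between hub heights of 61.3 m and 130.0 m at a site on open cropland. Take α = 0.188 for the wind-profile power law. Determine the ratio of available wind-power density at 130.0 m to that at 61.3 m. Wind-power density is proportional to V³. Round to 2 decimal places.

Speed ratio: V_B/V_A = (z_B/z_A)^α = (130.0/61.3)^0.188 = (2.1207)^0.188 = 1.15180
Power-density ratio: P_B/P_A = (V_B/V_A)³ = (1.15180)³ = 1.52805

1.53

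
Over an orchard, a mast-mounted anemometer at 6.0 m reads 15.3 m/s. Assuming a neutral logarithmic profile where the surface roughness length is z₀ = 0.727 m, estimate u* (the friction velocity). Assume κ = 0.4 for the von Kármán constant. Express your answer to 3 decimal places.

u* ≈ 2.900 m/s

Log law: V(z) = (u*/κ) · ln(z/z₀) ⇒ u* = κ · V / ln(z/z₀)
u* = 0.4 × 15.3 / ln(6.0/0.727) = 0.4 × 15.3 / 2.1106
   = 6.1200 / 2.1106 = 2.8997 m/s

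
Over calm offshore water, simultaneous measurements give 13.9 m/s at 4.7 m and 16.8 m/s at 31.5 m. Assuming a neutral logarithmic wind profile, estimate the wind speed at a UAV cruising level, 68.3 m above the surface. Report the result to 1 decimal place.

Log law: V ∝ ln(z/z₀). From the pair, with r = V₁/V₂ = 0.82738,
ln z₀ = (ln z₁ − r·ln z₂)/(1 − r) = (1.5476 − 0.82738×3.4500)/0.17262 = -7.5710 → z₀ = 0.0005152 m
V₃ = V₁ · ln(z₃/z₀)/ln(z₁/z₀) = 13.9 × 11.7949/9.1185 = 17.9797 m/s

18.0 m/s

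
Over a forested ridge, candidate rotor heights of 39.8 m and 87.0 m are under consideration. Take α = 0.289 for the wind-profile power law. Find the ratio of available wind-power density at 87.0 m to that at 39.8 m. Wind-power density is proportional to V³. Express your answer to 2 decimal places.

1.97

Speed ratio: V_B/V_A = (z_B/z_A)^α = (87.0/39.8)^0.289 = (2.1859)^0.289 = 1.25359
Power-density ratio: P_B/P_A = (V_B/V_A)³ = (1.25359)³ = 1.96999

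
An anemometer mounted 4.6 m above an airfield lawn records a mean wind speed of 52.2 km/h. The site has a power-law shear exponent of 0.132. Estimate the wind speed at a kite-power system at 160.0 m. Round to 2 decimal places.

83.39 km/h

Power-law profile: V₂ = V₁ · (z₂/z₁)^α
V₂ = 52.2 × (160.0/4.6)^0.132 = 52.2 × (34.7826)^0.132
    = 52.2 × 1.5976 = 83.3931 km/h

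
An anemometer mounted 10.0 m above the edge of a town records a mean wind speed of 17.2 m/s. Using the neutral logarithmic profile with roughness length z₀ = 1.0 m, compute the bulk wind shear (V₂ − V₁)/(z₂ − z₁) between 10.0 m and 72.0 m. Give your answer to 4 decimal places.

0.2378 m/s/m

Log law: V₂ = V₁ · ln(z₂/z₀)/ln(z₁/z₀) = 17.2 × 4.2767/2.3026 = 31.9461 m/s
ΔV/Δz = (31.9461 − 17.2)/(72.0 − 10.0) = 14.7461/62.0000 = 0.23784 m/s/m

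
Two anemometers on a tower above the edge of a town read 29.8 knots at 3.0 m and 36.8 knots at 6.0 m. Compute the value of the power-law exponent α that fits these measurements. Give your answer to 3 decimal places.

Power law: V₂/V₁ = (z₂/z₁)^α ⇒ α = ln(V₂/V₁) / ln(z₂/z₁)
α = ln(36.8/29.8) / ln(6.0/3.0) = ln(1.2349) / ln(2.0000)
  = 0.21099 / 0.69315 = 0.30439

α ≈ 0.304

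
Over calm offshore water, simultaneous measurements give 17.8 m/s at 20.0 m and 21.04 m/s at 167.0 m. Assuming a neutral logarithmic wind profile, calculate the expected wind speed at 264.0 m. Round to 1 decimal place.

Log law: V ∝ ln(z/z₀). From the pair, with r = V₁/V₂ = 0.84601,
ln z₀ = (ln z₁ − r·ln z₂)/(1 − r) = (2.9957 − 0.84601×5.1180)/0.15399 = -8.6636 → z₀ = 0.0001728 m
V₃ = V₁ · ln(z₃/z₀)/ln(z₁/z₀) = 17.8 × 14.2396/11.6593 = 21.7391 m/s

21.7 m/s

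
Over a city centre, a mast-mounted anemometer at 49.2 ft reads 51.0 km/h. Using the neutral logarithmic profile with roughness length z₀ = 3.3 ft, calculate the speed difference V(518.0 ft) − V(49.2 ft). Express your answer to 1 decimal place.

Log law: V₂ = V₁ · ln(z₂/z₀)/ln(z₁/z₀) = 51.0 × 5.0561/2.7020 = 95.4335 km/h
ΔV = 95.4335 − 51.0 = 44.4335 km/h

44.4 km/h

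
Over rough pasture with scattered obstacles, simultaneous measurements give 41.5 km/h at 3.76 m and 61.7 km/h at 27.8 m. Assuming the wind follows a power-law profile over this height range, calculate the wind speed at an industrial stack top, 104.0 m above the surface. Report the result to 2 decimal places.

80.14 km/h

First find α: α = ln(V₂/V₁)/ln(z₂/z₁) = ln(61.7/41.5)/ln(27.8/3.76) = 0.39659/2.00062 = 0.1982
Extrapolate from 27.8 m to 104.0 m: V₃ = 61.7 × (104.0/27.8)^0.1982 = 61.7 × 1.2989 = 80.1440 km/h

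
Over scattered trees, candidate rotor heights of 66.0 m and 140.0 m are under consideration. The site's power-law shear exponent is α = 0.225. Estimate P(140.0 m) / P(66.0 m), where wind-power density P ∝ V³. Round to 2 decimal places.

Speed ratio: V_B/V_A = (z_B/z_A)^α = (140.0/66.0)^0.225 = (2.1212)^0.225 = 1.18435
Power-density ratio: P_B/P_A = (V_B/V_A)³ = (1.18435)³ = 1.66129

1.66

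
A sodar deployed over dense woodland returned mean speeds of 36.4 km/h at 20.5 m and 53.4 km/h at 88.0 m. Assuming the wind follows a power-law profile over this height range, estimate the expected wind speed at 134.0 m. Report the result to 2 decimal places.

First find α: α = ln(V₂/V₁)/ln(z₂/z₁) = ln(53.4/36.4)/ln(88.0/20.5) = 0.38324/1.45691 = 0.2631
Extrapolate from 88.0 m to 134.0 m: V₃ = 53.4 × (134.0/88.0)^0.2631 = 53.4 × 1.1170 = 59.6458 km/h

59.65 km/h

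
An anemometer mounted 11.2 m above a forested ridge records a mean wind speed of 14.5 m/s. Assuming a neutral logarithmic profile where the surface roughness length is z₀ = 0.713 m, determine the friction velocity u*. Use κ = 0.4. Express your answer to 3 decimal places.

Log law: V(z) = (u*/κ) · ln(z/z₀) ⇒ u* = κ · V / ln(z/z₀)
u* = 0.4 × 14.5 / ln(11.2/0.713) = 0.4 × 14.5 / 2.7542
   = 5.8000 / 2.7542 = 2.1059 m/s

u* ≈ 2.106 m/s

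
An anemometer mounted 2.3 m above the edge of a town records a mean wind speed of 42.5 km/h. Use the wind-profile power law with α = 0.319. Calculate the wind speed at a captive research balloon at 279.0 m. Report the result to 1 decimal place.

Power-law profile: V₂ = V₁ · (z₂/z₁)^α
V₂ = 42.5 × (279.0/2.3)^0.319 = 42.5 × (121.3043)^0.319
    = 42.5 × 4.6212 = 196.4018 km/h

196.4 km/h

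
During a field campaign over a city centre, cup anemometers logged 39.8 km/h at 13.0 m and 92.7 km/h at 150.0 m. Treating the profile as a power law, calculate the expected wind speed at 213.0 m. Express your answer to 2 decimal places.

First find α: α = ln(V₂/V₁)/ln(z₂/z₁) = ln(92.7/39.8)/ln(150.0/13.0) = 0.84550/2.44569 = 0.3457
Extrapolate from 150.0 m to 213.0 m: V₃ = 92.7 × (213.0/150.0)^0.3457 = 92.7 × 1.1289 = 104.6472 km/h

104.65 km/h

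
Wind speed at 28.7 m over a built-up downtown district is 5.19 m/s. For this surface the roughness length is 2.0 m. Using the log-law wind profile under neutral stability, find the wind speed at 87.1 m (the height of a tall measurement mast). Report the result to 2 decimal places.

7.35 m/s

Log law: V(z) ∝ ln(z/z₀), so V₂/V₁ = ln(z₂/z₀) / ln(z₁/z₀).
ln(87.1/2.0) = 3.7739, ln(28.7/2.0) = 2.6637
V₂ = 5.19 × 3.7739/2.6637 = 5.19 × 1.4168 = 7.3530 m/s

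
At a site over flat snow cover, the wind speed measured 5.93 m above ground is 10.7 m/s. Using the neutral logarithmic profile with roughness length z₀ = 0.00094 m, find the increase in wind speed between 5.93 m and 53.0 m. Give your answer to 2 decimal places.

2.68 m/s

Log law: V₂ = V₁ · ln(z₂/z₀)/ln(z₁/z₀) = 10.7 × 10.9399/8.7497 = 13.3785 m/s
ΔV = 13.3785 − 10.7 = 2.6785 m/s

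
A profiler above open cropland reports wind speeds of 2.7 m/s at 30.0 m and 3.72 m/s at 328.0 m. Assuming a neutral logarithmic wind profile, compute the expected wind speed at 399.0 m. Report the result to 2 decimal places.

Log law: V ∝ ln(z/z₀). From the pair, with r = V₁/V₂ = 0.72581,
ln z₀ = (ln z₁ − r·ln z₂)/(1 − r) = (3.4012 − 0.72581×5.7930)/0.27419 = -2.9301 → z₀ = 0.05339 m
V₃ = V₁ · ln(z₃/z₀)/ln(z₁/z₀) = 2.7 × 8.9190/6.3313 = 3.8036 m/s

3.80 m/s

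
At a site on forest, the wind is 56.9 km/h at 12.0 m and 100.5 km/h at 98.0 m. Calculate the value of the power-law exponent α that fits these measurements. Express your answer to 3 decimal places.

Power law: V₂/V₁ = (z₂/z₁)^α ⇒ α = ln(V₂/V₁) / ln(z₂/z₁)
α = ln(100.5/56.9) / ln(98.0/12.0) = ln(1.7663) / ln(8.1667)
  = 0.56886 / 2.10006 = 0.27088

α ≈ 0.271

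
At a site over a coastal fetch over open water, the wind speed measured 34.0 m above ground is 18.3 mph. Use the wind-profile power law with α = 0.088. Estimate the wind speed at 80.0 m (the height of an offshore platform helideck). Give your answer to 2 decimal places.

Power-law profile: V₂ = V₁ · (z₂/z₁)^α
V₂ = 18.3 × (80.0/34.0)^0.088 = 18.3 × (2.3529)^0.088
    = 18.3 × 1.0782 = 19.7312 mph

19.73 mph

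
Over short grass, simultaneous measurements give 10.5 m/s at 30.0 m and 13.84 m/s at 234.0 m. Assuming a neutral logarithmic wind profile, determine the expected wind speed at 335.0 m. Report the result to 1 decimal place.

Log law: V ∝ ln(z/z₀). From the pair, with r = V₁/V₂ = 0.75867,
ln z₀ = (ln z₁ − r·ln z₂)/(1 − r) = (3.4012 − 0.75867×5.4553)/0.24133 = -3.0564 → z₀ = 0.04706 m
V₃ = V₁ · ln(z₃/z₀)/ln(z₁/z₀) = 10.5 × 8.8705/6.4576 = 14.4234 m/s

14.4 m/s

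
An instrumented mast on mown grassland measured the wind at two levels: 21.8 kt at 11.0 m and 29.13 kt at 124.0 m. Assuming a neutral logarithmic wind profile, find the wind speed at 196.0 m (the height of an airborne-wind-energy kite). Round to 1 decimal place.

Log law: V ∝ ln(z/z₀). From the pair, with r = V₁/V₂ = 0.74837,
ln z₀ = (ln z₁ − r·ln z₂)/(1 − r) = (2.3979 − 0.74837×4.8203)/0.25163 = -4.8065 → z₀ = 0.008177 m
V₃ = V₁ · ln(z₃/z₀)/ln(z₁/z₀) = 21.8 × 10.0846/7.2044 = 30.5154 kt

30.5 kt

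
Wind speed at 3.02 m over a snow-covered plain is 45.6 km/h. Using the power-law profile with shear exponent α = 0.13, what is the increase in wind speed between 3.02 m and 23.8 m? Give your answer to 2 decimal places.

Power law: V₂ = V₁ · (z₂/z₁)^α = 45.6 × (7.8808)^0.13 = 59.6374 km/h
ΔV = 59.6374 − 45.6 = 14.0374 km/h

14.04 km/h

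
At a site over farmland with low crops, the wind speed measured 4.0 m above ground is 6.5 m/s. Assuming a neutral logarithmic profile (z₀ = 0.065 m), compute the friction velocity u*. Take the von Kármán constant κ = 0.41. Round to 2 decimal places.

Log law: V(z) = (u*/κ) · ln(z/z₀) ⇒ u* = κ · V / ln(z/z₀)
u* = 0.41 × 6.5 / ln(4.0/0.065) = 0.41 × 6.5 / 4.1197
   = 2.6650 / 4.1197 = 0.6469 m/s

u* ≈ 0.65 m/s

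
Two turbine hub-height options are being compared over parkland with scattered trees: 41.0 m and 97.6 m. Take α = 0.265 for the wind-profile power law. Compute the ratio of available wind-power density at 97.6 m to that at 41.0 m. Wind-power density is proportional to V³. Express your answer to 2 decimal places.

Speed ratio: V_B/V_A = (z_B/z_A)^α = (97.6/41.0)^0.265 = (2.3805)^0.265 = 1.25839
Power-density ratio: P_B/P_A = (V_B/V_A)³ = (1.25839)³ = 1.99273

1.99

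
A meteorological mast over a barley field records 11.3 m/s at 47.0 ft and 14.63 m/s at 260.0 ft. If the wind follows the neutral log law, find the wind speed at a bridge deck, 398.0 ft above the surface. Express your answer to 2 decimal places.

15.46 m/s

Log law: V ∝ ln(z/z₀). From the pair, with r = V₁/V₂ = 0.77239,
ln z₀ = (ln z₁ − r·ln z₂)/(1 − r) = (3.8501 − 0.77239×5.5607)/0.22761 = -1.9544 → z₀ = 0.1417 ft
V₃ = V₁ · ln(z₃/z₀)/ln(z₁/z₀) = 11.3 × 7.9408/5.8045 = 15.4589 m/s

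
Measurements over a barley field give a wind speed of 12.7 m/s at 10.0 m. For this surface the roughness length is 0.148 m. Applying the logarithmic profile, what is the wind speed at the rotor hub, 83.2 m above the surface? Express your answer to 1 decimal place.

19.1 m/s

Log law: V(z) ∝ ln(z/z₀), so V₂/V₁ = ln(z₂/z₀) / ln(z₁/z₀).
ln(83.2/0.148) = 6.3318, ln(10.0/0.148) = 4.2131
V₂ = 12.7 × 6.3318/4.2131 = 12.7 × 1.5029 = 19.0865 m/s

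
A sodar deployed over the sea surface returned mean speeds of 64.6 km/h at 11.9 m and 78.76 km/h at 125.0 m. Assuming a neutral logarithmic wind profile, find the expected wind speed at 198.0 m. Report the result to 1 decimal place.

81.5 km/h

Log law: V ∝ ln(z/z₀). From the pair, with r = V₁/V₂ = 0.82021,
ln z₀ = (ln z₁ − r·ln z₂)/(1 − r) = (2.4765 − 0.82021×4.8283)/0.17979 = -8.2526 → z₀ = 0.0002606 m
V₃ = V₁ · ln(z₃/z₀)/ln(z₁/z₀) = 64.6 × 13.5409/10.7291 = 81.5294 km/h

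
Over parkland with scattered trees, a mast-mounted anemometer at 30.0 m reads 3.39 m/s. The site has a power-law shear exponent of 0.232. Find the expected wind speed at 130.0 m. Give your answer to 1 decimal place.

Power-law profile: V₂ = V₁ · (z₂/z₁)^α
V₂ = 3.39 × (130.0/30.0)^0.232 = 3.39 × (4.3333)^0.232
    = 3.39 × 1.4052 = 4.7637 m/s

4.8 m/s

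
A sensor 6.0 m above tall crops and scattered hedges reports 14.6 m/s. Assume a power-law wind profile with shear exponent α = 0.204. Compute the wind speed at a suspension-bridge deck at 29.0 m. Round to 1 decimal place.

20.1 m/s

Power-law profile: V₂ = V₁ · (z₂/z₁)^α
V₂ = 14.6 × (29.0/6.0)^0.204 = 14.6 × (4.8333)^0.204
    = 14.6 × 1.3791 = 20.1344 m/s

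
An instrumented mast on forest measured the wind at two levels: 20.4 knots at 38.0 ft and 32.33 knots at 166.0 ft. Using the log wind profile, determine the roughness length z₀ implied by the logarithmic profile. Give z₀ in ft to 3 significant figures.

Log law: V(z) ∝ ln(z/z₀). With r = V₁/V₂ = 20.4/32.33 = 0.63099,
r · ln(z₂/z₀) = ln(z₁/z₀) ⇒ ln z₀ = (ln z₁ − r·ln z₂)/(1 − r)
ln z₀ = (3.63759 − 0.63099×5.11199) / 0.36901 = 1.1164
z₀ = exp(1.1164) = 3.054 ft

z₀ ≈ 3.05 ft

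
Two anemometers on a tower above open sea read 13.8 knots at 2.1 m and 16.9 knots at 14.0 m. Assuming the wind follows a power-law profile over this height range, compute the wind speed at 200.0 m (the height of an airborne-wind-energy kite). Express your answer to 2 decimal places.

First find α: α = ln(V₂/V₁)/ln(z₂/z₁) = ln(16.9/13.8)/ln(14.0/2.1) = 0.20265/1.89712 = 0.1068
Extrapolate from 14.0 m to 200.0 m: V₃ = 16.9 × (200.0/14.0)^0.1068 = 16.9 × 1.3285 = 22.4517 knots

22.45 knots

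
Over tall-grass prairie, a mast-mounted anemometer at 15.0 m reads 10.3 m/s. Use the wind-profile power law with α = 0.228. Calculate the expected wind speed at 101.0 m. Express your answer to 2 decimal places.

Power-law profile: V₂ = V₁ · (z₂/z₁)^α
V₂ = 10.3 × (101.0/15.0)^0.228 = 10.3 × (6.7333)^0.228
    = 10.3 × 1.5447 = 15.9101 m/s

15.91 m/s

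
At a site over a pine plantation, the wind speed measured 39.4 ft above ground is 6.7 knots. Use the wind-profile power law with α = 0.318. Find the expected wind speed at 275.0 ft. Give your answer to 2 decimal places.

Power-law profile: V₂ = V₁ · (z₂/z₁)^α
V₂ = 6.7 × (275.0/39.4)^0.318 = 6.7 × (6.9797)^0.318
    = 6.7 × 1.8550 = 12.4284 knots

12.43 knots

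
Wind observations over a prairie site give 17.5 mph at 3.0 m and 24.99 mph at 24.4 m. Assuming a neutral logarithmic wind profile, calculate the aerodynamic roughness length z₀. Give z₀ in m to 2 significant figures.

Log law: V(z) ∝ ln(z/z₀). With r = V₁/V₂ = 17.5/24.99 = 0.70028,
r · ln(z₂/z₀) = ln(z₁/z₀) ⇒ ln z₀ = (ln z₁ − r·ln z₂)/(1 − r)
ln z₀ = (1.09861 − 0.70028×3.19458) / 0.29972 = -3.7985
z₀ = exp(-3.7985) = 0.02240 m

z₀ ≈ 0.022 m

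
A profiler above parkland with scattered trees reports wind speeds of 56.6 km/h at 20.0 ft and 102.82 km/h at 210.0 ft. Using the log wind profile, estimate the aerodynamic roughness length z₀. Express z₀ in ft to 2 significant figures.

z₀ ≈ 1.1 ft

Log law: V(z) ∝ ln(z/z₀). With r = V₁/V₂ = 56.6/102.82 = 0.55048,
r · ln(z₂/z₀) = ln(z₁/z₀) ⇒ ln z₀ = (ln z₁ − r·ln z₂)/(1 − r)
ln z₀ = (2.99573 − 0.55048×5.34711) / 0.44952 = 0.1163
z₀ = exp(0.1163) = 1.123 ft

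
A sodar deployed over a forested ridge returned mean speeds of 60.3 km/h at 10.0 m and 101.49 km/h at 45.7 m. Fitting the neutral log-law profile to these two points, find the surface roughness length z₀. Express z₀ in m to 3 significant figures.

z₀ ≈ 1.08 m

Log law: V(z) ∝ ln(z/z₀). With r = V₁/V₂ = 60.3/101.49 = 0.59415,
r · ln(z₂/z₀) = ln(z₁/z₀) ⇒ ln z₀ = (ln z₁ − r·ln z₂)/(1 − r)
ln z₀ = (2.30259 − 0.59415×3.82210) / 0.40585 = 0.0781
z₀ = exp(0.0781) = 1.081 m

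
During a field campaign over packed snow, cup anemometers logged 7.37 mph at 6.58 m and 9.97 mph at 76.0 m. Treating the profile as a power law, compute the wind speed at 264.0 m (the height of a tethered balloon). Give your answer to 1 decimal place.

First find α: α = ln(V₂/V₁)/ln(z₂/z₁) = ln(9.97/7.37)/ln(76.0/6.58) = 0.30216/2.44670 = 0.1235
Extrapolate from 76.0 m to 264.0 m: V₃ = 9.97 × (264.0/76.0)^0.1235 = 9.97 × 1.1662 = 11.6274 mph

11.6 mph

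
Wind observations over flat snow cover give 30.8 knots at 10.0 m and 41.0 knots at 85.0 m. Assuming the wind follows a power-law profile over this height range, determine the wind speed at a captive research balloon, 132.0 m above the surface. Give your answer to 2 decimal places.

43.48 knots

First find α: α = ln(V₂/V₁)/ln(z₂/z₁) = ln(41.0/30.8)/ln(85.0/10.0) = 0.28606/2.14007 = 0.1337
Extrapolate from 85.0 m to 132.0 m: V₃ = 41.0 × (132.0/85.0)^0.1337 = 41.0 × 1.0606 = 43.4846 knots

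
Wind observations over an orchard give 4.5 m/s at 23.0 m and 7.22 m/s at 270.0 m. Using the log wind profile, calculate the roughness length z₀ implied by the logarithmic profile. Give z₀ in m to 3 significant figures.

z₀ ≈ 0.391 m

Log law: V(z) ∝ ln(z/z₀). With r = V₁/V₂ = 4.5/7.22 = 0.62327,
r · ln(z₂/z₀) = ln(z₁/z₀) ⇒ ln z₀ = (ln z₁ − r·ln z₂)/(1 − r)
ln z₀ = (3.13549 − 0.62327×5.59842) / 0.37673 = -0.9392
z₀ = exp(-0.9392) = 0.3909 m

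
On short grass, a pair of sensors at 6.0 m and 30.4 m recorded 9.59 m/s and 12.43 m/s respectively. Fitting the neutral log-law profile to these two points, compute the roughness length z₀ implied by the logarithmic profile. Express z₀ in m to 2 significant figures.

Log law: V(z) ∝ ln(z/z₀). With r = V₁/V₂ = 9.59/12.43 = 0.77152,
r · ln(z₂/z₀) = ln(z₁/z₀) ⇒ ln z₀ = (ln z₁ − r·ln z₂)/(1 − r)
ln z₀ = (1.79176 − 0.77152×3.41444) / 0.22848 = -3.6877
z₀ = exp(-3.6877) = 0.02503 m

z₀ ≈ 0.025 m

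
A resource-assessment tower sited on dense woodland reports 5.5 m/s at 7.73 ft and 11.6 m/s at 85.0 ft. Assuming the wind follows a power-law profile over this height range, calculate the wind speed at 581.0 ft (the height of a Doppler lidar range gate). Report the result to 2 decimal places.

First find α: α = ln(V₂/V₁)/ln(z₂/z₁) = ln(11.6/5.5)/ln(85.0/7.73) = 0.74626/2.39754 = 0.3113
Extrapolate from 85.0 ft to 581.0 ft: V₃ = 11.6 × (581.0/85.0)^0.3113 = 11.6 × 1.8190 = 21.1001 m/s

21.10 m/s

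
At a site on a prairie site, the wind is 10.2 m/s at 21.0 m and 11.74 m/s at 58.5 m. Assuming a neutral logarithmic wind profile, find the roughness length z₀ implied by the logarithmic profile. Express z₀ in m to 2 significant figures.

z₀ ≈ 0.024 m

Log law: V(z) ∝ ln(z/z₀). With r = V₁/V₂ = 10.2/11.74 = 0.86882,
r · ln(z₂/z₀) = ln(z₁/z₀) ⇒ ln z₀ = (ln z₁ − r·ln z₂)/(1 − r)
ln z₀ = (3.04452 − 0.86882×4.06903) / 0.13118 = -3.7412
z₀ = exp(-3.7412) = 0.02373 m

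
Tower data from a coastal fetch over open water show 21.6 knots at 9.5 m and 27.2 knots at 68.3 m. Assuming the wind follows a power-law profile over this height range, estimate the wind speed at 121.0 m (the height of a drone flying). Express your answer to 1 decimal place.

29.1 knots

First find α: α = ln(V₂/V₁)/ln(z₂/z₁) = ln(27.2/21.6)/ln(68.3/9.5) = 0.23052/1.97262 = 0.1169
Extrapolate from 68.3 m to 121.0 m: V₃ = 27.2 × (121.0/68.3)^0.1169 = 27.2 × 1.0691 = 29.0799 knots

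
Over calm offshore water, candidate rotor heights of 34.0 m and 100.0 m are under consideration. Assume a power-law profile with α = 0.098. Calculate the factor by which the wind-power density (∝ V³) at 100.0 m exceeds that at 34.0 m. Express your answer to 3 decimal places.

1.373

Speed ratio: V_B/V_A = (z_B/z_A)^α = (100.0/34.0)^0.098 = (2.9412)^0.098 = 1.11151
Power-density ratio: P_B/P_A = (V_B/V_A)³ = (1.11151)³ = 1.37324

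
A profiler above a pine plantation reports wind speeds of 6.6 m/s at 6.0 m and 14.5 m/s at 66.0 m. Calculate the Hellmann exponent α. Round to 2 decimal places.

Power law: V₂/V₁ = (z₂/z₁)^α ⇒ α = ln(V₂/V₁) / ln(z₂/z₁)
α = ln(14.5/6.6) / ln(66.0/6.0) = ln(2.1970) / ln(11.0000)
  = 0.78708 / 2.39790 = 0.32824

α ≈ 0.33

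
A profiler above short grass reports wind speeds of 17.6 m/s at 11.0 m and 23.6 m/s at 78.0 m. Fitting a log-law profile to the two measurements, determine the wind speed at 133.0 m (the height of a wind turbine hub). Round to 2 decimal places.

Log law: V ∝ ln(z/z₀). From the pair, with r = V₁/V₂ = 0.74576,
ln z₀ = (ln z₁ − r·ln z₂)/(1 − r) = (2.3979 − 0.74576×4.3567)/0.25424 = -3.3480 → z₀ = 0.03516 m
V₃ = V₁ · ln(z₃/z₀)/ln(z₁/z₀) = 17.6 × 8.2383/5.7459 = 25.2346 m/s

25.23 m/s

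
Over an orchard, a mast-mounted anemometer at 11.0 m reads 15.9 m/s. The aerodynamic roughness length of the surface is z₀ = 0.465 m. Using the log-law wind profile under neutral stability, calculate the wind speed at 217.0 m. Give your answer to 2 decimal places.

30.89 m/s

Log law: V(z) ∝ ln(z/z₀), so V₂/V₁ = ln(z₂/z₀) / ln(z₁/z₀).
ln(217.0/0.465) = 6.1456, ln(11.0/0.465) = 3.1636
V₂ = 15.9 × 6.1456/3.1636 = 15.9 × 1.9426 = 30.8872 m/s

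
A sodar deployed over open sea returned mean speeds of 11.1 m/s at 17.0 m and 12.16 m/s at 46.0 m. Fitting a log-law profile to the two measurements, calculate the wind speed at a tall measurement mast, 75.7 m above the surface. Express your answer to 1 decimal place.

Log law: V ∝ ln(z/z₀). From the pair, with r = V₁/V₂ = 0.91283,
ln z₀ = (ln z₁ − r·ln z₂)/(1 − r) = (2.8332 − 0.91283×3.8286)/0.08717 = -7.5906 → z₀ = 0.0005052 m
V₃ = V₁ · ln(z₃/z₀)/ln(z₁/z₀) = 11.1 × 11.9174/10.4238 = 12.6905 m/s

12.7 m/s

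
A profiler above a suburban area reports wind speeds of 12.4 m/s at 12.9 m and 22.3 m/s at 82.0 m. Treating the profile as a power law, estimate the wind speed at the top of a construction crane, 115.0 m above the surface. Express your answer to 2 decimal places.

24.83 m/s

First find α: α = ln(V₂/V₁)/ln(z₂/z₁) = ln(22.3/12.4)/ln(82.0/12.9) = 0.58689/1.84949 = 0.3173
Extrapolate from 82.0 m to 115.0 m: V₃ = 22.3 × (115.0/82.0)^0.3173 = 22.3 × 1.1133 = 24.8265 m/s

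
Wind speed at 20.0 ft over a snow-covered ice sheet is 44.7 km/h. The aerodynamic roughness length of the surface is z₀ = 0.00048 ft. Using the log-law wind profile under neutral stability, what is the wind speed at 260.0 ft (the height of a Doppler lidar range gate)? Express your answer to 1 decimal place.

Log law: V(z) ∝ ln(z/z₀), so V₂/V₁ = ln(z₂/z₀) / ln(z₁/z₀).
ln(260.0/0.00048) = 13.2024, ln(20.0/0.00048) = 10.6375
V₂ = 44.7 × 13.2024/10.6375 = 44.7 × 1.2411 = 55.4783 km/h

55.5 km/h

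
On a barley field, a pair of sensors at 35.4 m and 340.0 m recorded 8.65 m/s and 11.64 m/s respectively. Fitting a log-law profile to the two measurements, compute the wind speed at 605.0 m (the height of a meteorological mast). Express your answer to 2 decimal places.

12.40 m/s

Log law: V ∝ ln(z/z₀). From the pair, with r = V₁/V₂ = 0.74313,
ln z₀ = (ln z₁ − r·ln z₂)/(1 − r) = (3.5667 − 0.74313×5.8289)/0.25687 = -2.9779 → z₀ = 0.05090 m
V₃ = V₁ · ln(z₃/z₀)/ln(z₁/z₀) = 8.65 × 9.3831/6.5446 = 12.4017 m/s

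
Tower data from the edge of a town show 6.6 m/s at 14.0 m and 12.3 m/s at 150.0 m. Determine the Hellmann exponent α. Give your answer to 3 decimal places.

α ≈ 0.262

Power law: V₂/V₁ = (z₂/z₁)^α ⇒ α = ln(V₂/V₁) / ln(z₂/z₁)
α = ln(12.3/6.6) / ln(150.0/14.0) = ln(1.8636) / ln(10.7143)
  = 0.62253 / 2.37158 = 0.26250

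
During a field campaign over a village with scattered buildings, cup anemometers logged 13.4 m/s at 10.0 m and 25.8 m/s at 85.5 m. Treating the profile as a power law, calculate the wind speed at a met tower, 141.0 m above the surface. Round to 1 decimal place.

First find α: α = ln(V₂/V₁)/ln(z₂/z₁) = ln(25.8/13.4)/ln(85.5/10.0) = 0.65512/2.14593 = 0.3053
Extrapolate from 85.5 m to 141.0 m: V₃ = 25.8 × (141.0/85.5)^0.3053 = 25.8 × 1.1650 = 30.0569 m/s

30.1 m/s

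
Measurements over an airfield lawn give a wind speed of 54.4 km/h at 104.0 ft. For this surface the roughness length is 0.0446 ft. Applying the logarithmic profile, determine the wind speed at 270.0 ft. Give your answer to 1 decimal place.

Log law: V(z) ∝ ln(z/z₀), so V₂/V₁ = ln(z₂/z₀) / ln(z₁/z₀).
ln(270.0/0.0446) = 8.7084, ln(104.0/0.0446) = 7.7544
V₂ = 54.4 × 8.7084/7.7544 = 54.4 × 1.1230 = 61.0929 km/h

61.1 km/h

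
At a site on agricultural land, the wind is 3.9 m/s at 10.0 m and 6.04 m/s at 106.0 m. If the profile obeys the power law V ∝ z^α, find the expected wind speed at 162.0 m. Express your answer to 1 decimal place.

First find α: α = ln(V₂/V₁)/ln(z₂/z₁) = ln(6.04/3.9)/ln(106.0/10.0) = 0.43743/2.36085 = 0.1853
Extrapolate from 106.0 m to 162.0 m: V₃ = 6.04 × (162.0/106.0)^0.1853 = 6.04 × 1.0818 = 6.5338 m/s

6.5 m/s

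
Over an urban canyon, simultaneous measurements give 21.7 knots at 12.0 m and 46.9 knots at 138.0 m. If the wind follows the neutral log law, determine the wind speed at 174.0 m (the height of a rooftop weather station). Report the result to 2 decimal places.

Log law: V ∝ ln(z/z₀). From the pair, with r = V₁/V₂ = 0.46269,
ln z₀ = (ln z₁ − r·ln z₂)/(1 − r) = (2.4849 − 0.46269×4.9273)/0.53731 = 0.3818 → z₀ = 1.465 m
V₃ = V₁ · ln(z₃/z₀)/ln(z₁/z₀) = 21.7 × 4.7773/2.1031 = 49.2917 knots

49.29 knots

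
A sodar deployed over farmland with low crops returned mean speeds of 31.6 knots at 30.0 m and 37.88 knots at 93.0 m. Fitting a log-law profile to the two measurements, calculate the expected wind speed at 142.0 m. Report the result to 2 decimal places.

Log law: V ∝ ln(z/z₀). From the pair, with r = V₁/V₂ = 0.83421,
ln z₀ = (ln z₁ − r·ln z₂)/(1 − r) = (3.4012 − 0.83421×4.5326)/0.16579 = -2.2918 → z₀ = 0.1011 m
V₃ = V₁ · ln(z₃/z₀)/ln(z₁/z₀) = 31.6 × 7.2477/5.6930 = 40.2292 knots

40.23 knots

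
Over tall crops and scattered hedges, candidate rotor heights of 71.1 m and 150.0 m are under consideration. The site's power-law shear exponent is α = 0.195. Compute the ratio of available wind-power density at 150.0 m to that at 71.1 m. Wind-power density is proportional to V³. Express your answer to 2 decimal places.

1.55

Speed ratio: V_B/V_A = (z_B/z_A)^α = (150.0/71.1)^0.195 = (2.1097)^0.195 = 1.15671
Power-density ratio: P_B/P_A = (V_B/V_A)³ = (1.15671)³ = 1.54764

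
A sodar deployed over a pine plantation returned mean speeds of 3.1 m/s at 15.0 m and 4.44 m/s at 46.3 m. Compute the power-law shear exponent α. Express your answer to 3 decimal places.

α ≈ 0.319

Power law: V₂/V₁ = (z₂/z₁)^α ⇒ α = ln(V₂/V₁) / ln(z₂/z₁)
α = ln(4.44/3.1) / ln(46.3/15.0) = ln(1.4323) / ln(3.0867)
  = 0.35925 / 1.12709 = 0.31874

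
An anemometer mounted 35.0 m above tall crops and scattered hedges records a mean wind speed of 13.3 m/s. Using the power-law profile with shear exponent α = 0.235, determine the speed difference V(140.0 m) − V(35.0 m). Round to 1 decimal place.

Power law: V₂ = V₁ · (z₂/z₁)^α = 13.3 × (4.0000)^0.235 = 18.4220 m/s
ΔV = 18.4220 − 13.3 = 5.1220 m/s

5.1 m/s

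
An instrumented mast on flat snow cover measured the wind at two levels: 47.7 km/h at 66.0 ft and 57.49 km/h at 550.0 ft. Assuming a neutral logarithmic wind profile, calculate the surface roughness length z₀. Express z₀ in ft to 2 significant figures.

z₀ ≈ 0.0022 ft

Log law: V(z) ∝ ln(z/z₀). With r = V₁/V₂ = 47.7/57.49 = 0.82971,
r · ln(z₂/z₀) = ln(z₁/z₀) ⇒ ln z₀ = (ln z₁ − r·ln z₂)/(1 − r)
ln z₀ = (4.18965 − 0.82971×6.30992) / 0.17029 = -6.1409
z₀ = exp(-6.1409) = 0.002153 ft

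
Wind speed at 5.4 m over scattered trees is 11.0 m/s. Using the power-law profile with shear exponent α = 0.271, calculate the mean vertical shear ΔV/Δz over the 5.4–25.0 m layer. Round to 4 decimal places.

0.2889 m/s/m

Power law: V₂ = V₁ · (z₂/z₁)^α = 11.0 × (4.6296)^0.271 = 16.6631 m/s
ΔV/Δz = (16.6631 − 11.0)/(25.0 − 5.4) = 5.6631/19.6000 = 0.28893 m/s/m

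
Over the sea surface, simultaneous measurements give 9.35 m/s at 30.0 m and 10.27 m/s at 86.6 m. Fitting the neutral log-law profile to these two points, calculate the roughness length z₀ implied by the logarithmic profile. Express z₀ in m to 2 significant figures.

z₀ ≈ 0.00063 m

Log law: V(z) ∝ ln(z/z₀). With r = V₁/V₂ = 9.35/10.27 = 0.91042,
r · ln(z₂/z₀) = ln(z₁/z₀) ⇒ ln z₀ = (ln z₁ − r·ln z₂)/(1 − r)
ln z₀ = (3.40120 − 0.91042×4.46130) / 0.08958 = -7.3727
z₀ = exp(-7.3727) = 0.0006282 m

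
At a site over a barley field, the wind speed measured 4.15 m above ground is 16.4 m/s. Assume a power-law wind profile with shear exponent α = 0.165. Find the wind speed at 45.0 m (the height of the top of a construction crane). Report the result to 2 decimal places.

24.30 m/s

Power-law profile: V₂ = V₁ · (z₂/z₁)^α
V₂ = 16.4 × (45.0/4.15)^0.165 = 16.4 × (10.8434)^0.165
    = 16.4 × 1.4818 = 24.3022 m/s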